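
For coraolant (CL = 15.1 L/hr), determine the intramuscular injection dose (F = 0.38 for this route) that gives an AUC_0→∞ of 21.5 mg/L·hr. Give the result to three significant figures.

Dose = CL × AUC_0→∞ / F
     = 15.1 × 21.5 / 0.38 = 854.342 mg

Dose = 854 mg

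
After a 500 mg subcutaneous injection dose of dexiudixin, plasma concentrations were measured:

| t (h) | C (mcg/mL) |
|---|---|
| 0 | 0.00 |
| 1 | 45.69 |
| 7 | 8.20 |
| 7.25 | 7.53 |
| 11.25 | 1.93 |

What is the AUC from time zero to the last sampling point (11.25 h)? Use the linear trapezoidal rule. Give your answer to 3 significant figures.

Trapezoidal AUC_0→11.25:
  [0→1]: (0.00+45.69)/2 × 1 = 22.845
  [1→7]: (45.69+8.20)/2 × 6 = 161.67
  [7→7.25]: (8.20+7.53)/2 × 0.25 = 1.96625
  [7.25→11.25]: (7.53+1.93)/2 × 4 = 18.92
  Sum = 205.40125 mcg/mL·h

AUC = 205 mcg/mL·h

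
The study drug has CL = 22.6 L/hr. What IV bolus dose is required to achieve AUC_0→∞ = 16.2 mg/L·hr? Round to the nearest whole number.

Dose_iv = CL × AUC_0→∞
     = 22.6 × 16.2 = 366.12 mg

Dose = 366 mg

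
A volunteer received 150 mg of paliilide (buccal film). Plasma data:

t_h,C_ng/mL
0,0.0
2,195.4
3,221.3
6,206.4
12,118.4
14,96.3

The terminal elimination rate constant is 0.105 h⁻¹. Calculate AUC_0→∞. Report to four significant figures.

Trapezoidal AUC_0→14:
  [0→2]: (0.0+195.4)/2 × 2 = 195.4
  [2→3]: (195.4+221.3)/2 × 1 = 208.35
  [3→6]: (221.3+206.4)/2 × 3 = 641.55
  [6→12]: (206.4+118.4)/2 × 6 = 974.4
  [12→14]: (118.4+96.3)/2 × 2 = 214.7
  Sum = 2234.4 ng/mL·h
Extrapolated tail: C_last / k_e = 96.3 / 0.105 = 917.143
AUC_0→∞ = 2234.4 + 917.143 = 3151.543 ng/mL·h

AUC = 3152 ng/mL·h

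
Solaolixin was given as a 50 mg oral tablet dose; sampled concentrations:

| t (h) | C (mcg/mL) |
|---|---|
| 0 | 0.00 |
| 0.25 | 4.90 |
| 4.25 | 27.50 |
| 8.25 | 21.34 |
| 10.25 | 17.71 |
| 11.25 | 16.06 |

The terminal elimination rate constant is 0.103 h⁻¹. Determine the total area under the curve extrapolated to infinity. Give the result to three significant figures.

Trapezoidal AUC_0→11.25:
  [0→0.25]: (0.00+4.90)/2 × 0.25 = 0.6125
  [0.25→4.25]: (4.90+27.50)/2 × 4 = 64.8
  [4.25→8.25]: (27.50+21.34)/2 × 4 = 97.68
  [8.25→10.25]: (21.34+17.71)/2 × 2 = 39.05
  [10.25→11.25]: (17.71+16.06)/2 × 1 = 16.885
  Sum = 219.0275 mcg/mL·h
Extrapolated tail: C_last / k_e = 16.06 / 0.103 = 155.922
AUC_0→∞ = 219.0275 + 155.922 = 374.9495 mcg/mL·h

AUC = 375 mcg/mL·h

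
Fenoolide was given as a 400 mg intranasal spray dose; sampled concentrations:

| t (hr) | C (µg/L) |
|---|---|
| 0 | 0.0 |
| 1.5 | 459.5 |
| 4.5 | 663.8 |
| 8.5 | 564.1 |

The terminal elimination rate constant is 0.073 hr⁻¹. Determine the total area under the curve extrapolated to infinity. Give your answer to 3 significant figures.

Trapezoidal AUC_0→8.5:
  [0→1.5]: (0.0+459.5)/2 × 1.5 = 344.625
  [1.5→4.5]: (459.5+663.8)/2 × 3 = 1684.95
  [4.5→8.5]: (663.8+564.1)/2 × 4 = 2455.8
  Sum = 4485.375 µg/L·hr
Extrapolated tail: C_last / k_e = 564.1 / 0.073 = 7727.397
AUC_0→∞ = 4485.375 + 7727.397 = 12212.772 µg/L·hr

AUC = 12200 µg/L·hr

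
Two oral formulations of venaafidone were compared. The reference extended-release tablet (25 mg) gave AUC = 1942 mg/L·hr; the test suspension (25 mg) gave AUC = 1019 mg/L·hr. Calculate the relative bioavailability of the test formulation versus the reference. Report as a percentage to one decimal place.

F_rel = 52.5%

F_rel = (AUC_test/D_test) / (AUC_ref/D_ref)
      = (1019/25) / (1942/25)
      = 40.76 / 77.68 = 0.5247 = 52.47%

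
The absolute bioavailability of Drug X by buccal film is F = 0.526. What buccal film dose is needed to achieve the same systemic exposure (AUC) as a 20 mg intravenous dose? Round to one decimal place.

D_buccal = 38.0 mg

For equal systemic exposure: F × D_ev = D_iv
D_ev = D_iv / F = 20 / 0.526 = 38.0228 mg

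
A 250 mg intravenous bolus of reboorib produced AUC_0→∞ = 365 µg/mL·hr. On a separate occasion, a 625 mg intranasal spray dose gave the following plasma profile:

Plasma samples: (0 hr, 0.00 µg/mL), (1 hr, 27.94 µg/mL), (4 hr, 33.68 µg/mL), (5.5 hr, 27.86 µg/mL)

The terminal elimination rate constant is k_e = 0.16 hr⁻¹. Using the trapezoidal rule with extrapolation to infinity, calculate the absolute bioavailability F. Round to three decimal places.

F = 0.358

Trapezoidal AUC_0→5.5 (intranasal spray):
  [0→1]: (0.00+27.94)/2 × 1 = 13.97
  [1→4]: (27.94+33.68)/2 × 3 = 92.43
  [4→5.5]: (33.68+27.86)/2 × 1.5 = 46.155
  Sum = 152.555 µg/mL·hr
Tail: C_last/k_e = 27.86/0.16 = 174.125
AUC_0→∞ (intranasal spray) = 152.555 + 174.125 = 326.68 µg/mL·hr
F = (AUC_ev/D_ev)/(AUC_iv/D_iv) = (326.68/625)/(365/250) = 0.522688/1.46 = 0.3580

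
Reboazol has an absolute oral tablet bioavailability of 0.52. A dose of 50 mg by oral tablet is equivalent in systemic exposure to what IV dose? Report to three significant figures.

D_iv = 26.0 mg

Systemic exposure from an extravascular dose = F × D_ev, so the equivalent IV dose is F × D_ev.
D_iv = F × D_ev = 0.52 × 50 = 26 mg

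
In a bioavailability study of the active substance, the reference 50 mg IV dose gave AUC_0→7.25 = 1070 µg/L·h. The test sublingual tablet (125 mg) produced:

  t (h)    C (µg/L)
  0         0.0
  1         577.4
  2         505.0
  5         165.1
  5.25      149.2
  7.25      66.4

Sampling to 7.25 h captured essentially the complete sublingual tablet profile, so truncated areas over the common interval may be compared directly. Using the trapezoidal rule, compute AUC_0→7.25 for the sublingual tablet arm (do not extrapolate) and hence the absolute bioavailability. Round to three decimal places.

Trapezoidal AUC_0→7.25 (sublingual tablet):
  [0→1]: (0.0+577.4)/2 × 1 = 288.7
  [1→2]: (577.4+505.0)/2 × 1 = 541.2
  [2→5]: (505.0+165.1)/2 × 3 = 1005.15
  [5→5.25]: (165.1+149.2)/2 × 0.25 = 39.2875
  [5.25→7.25]: (149.2+66.4)/2 × 2 = 215.6
  Sum = 2089.9375 µg/L·h
F = (AUC_ev/D_ev)/(AUC_iv/D_iv) = (2089.9375/125)/(1070/50) = 16.7195/21.4 = 0.7813

F = 0.781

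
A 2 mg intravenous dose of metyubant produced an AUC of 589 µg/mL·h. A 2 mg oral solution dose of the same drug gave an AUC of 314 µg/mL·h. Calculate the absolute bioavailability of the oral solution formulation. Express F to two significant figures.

F = 0.53

F = (AUC_ev / D_ev) / (AUC_iv / D_iv)
  = (314/2) / (589/2)
  = 157 / 294.5 = 0.5331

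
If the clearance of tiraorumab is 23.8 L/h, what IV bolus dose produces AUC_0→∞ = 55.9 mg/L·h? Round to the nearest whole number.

Dose_iv = CL × AUC_0→∞
     = 23.8 × 55.9 = 1330.42 mg

Dose = 1330 mg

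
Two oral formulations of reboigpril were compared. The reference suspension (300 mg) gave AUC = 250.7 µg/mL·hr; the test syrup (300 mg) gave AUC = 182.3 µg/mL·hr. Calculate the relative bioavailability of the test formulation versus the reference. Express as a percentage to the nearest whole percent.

F_rel = (AUC_test/D_test) / (AUC_ref/D_ref)
      = (182.3/300) / (250.7/300)
      = 0.607667 / 0.835667 = 0.7272 = 72.72%

F_rel = 73%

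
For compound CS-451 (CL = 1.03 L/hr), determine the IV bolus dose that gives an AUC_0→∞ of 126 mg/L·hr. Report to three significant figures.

Dose = 130 mg

Dose_iv = CL × AUC_0→∞
     = 1.03 × 126 = 129.78 mg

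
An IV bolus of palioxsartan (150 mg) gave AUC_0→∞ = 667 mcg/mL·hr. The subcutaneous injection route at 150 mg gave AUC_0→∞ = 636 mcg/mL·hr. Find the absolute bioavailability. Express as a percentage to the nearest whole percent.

F = 95%

F = (AUC_ev / D_ev) / (AUC_iv / D_iv)
  = (636/150) / (667/150)
  = 4.24 / 4.44667 = 0.9535
  = 95.35%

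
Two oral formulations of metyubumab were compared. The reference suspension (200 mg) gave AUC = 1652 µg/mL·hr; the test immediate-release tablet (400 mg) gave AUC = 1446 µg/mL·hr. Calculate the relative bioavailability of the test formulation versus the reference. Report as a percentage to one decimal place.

F_rel = 43.8%

F_rel = (AUC_test/D_test) / (AUC_ref/D_ref)
      = (1446/400) / (1652/200)
      = 3.615 / 8.26 = 0.4377 = 43.77%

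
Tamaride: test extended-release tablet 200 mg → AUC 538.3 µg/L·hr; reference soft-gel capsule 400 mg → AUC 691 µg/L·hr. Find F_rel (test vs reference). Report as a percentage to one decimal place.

F_rel = 155.8%

F_rel = (AUC_test/D_test) / (AUC_ref/D_ref)
      = (538.3/200) / (691/400)
      = 2.6915 / 1.7275 = 1.5580 = 155.80%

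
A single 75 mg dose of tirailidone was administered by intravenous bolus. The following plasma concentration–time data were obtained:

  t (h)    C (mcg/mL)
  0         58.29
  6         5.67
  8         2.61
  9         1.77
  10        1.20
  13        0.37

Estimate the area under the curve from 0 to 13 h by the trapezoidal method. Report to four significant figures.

AUC = 206.2 mcg/mL·h

Trapezoidal AUC_0→13:
  [0→6]: (58.29+5.67)/2 × 6 = 191.88
  [6→8]: (5.67+2.61)/2 × 2 = 8.28
  [8→9]: (2.61+1.77)/2 × 1 = 2.19
  [9→10]: (1.77+1.20)/2 × 1 = 1.485
  [10→13]: (1.20+0.37)/2 × 3 = 2.355
  Sum = 206.19 mcg/mL·h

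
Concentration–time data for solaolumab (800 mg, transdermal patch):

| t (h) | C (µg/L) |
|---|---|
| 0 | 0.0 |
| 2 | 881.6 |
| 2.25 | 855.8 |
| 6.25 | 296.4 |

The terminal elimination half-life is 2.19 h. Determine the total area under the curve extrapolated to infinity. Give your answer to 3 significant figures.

AUC = 4340 µg/L·h

Trapezoidal AUC_0→6.25:
  [0→2]: (0.0+881.6)/2 × 2 = 881.6
  [2→2.25]: (881.6+855.8)/2 × 0.25 = 217.175
  [2.25→6.25]: (855.8+296.4)/2 × 4 = 2304.4
  Sum = 3403.175 µg/L·h
k_e = ln2 / t½ = 0.693147 / 2.19 = 0.3165 h^-1
Extrapolated tail: C_last / k_e = 296.4 / 0.3165 = 936.493
AUC_0→∞ = 3403.175 + 936.493 = 4339.668 µg/L·h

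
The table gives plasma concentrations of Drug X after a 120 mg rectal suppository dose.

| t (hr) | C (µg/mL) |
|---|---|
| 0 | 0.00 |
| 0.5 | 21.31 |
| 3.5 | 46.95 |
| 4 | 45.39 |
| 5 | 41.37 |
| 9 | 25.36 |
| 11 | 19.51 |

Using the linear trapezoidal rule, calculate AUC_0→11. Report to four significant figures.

Trapezoidal AUC_0→11:
  [0→0.5]: (0.00+21.31)/2 × 0.5 = 5.3275
  [0.5→3.5]: (21.31+46.95)/2 × 3 = 102.39
  [3.5→4]: (46.95+45.39)/2 × 0.5 = 23.085
  [4→5]: (45.39+41.37)/2 × 1 = 43.38
  [5→9]: (41.37+25.36)/2 × 4 = 133.46
  [9→11]: (25.36+19.51)/2 × 2 = 44.87
  Sum = 352.5125 µg/mL·hr

AUC = 352.5 µg/mL·hr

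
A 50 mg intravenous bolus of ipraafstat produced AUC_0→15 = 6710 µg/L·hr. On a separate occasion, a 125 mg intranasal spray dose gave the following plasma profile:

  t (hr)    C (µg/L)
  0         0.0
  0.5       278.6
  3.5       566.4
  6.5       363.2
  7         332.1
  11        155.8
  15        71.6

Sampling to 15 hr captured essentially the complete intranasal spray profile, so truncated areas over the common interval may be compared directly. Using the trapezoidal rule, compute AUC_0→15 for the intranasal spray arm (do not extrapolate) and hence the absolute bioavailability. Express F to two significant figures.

F = 0.26

Trapezoidal AUC_0→15 (intranasal spray):
  [0→0.5]: (0.0+278.6)/2 × 0.5 = 69.65
  [0.5→3.5]: (278.6+566.4)/2 × 3 = 1267.5
  [3.5→6.5]: (566.4+363.2)/2 × 3 = 1394.4
  [6.5→7]: (363.2+332.1)/2 × 0.5 = 173.825
  [7→11]: (332.1+155.8)/2 × 4 = 975.8
  [11→15]: (155.8+71.6)/2 × 4 = 454.8
  Sum = 4335.975 µg/L·hr
F = (AUC_ev/D_ev)/(AUC_iv/D_iv) = (4335.975/125)/(6710/50) = 34.6878/134.2 = 0.2585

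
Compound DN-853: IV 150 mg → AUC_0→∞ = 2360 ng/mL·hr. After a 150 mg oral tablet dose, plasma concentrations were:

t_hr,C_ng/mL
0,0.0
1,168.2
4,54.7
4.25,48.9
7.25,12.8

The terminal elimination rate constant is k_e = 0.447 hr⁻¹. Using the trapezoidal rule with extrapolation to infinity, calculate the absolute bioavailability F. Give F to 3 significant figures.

F = 0.234

Trapezoidal AUC_0→7.25 (oral tablet):
  [0→1]: (0.0+168.2)/2 × 1 = 84.1
  [1→4]: (168.2+54.7)/2 × 3 = 334.35
  [4→4.25]: (54.7+48.9)/2 × 0.25 = 12.95
  [4.25→7.25]: (48.9+12.8)/2 × 3 = 92.55
  Sum = 523.95 ng/mL·hr
Tail: C_last/k_e = 12.8/0.447 = 28.635
AUC_0→∞ (oral tablet) = 523.95 + 28.635 = 552.585 ng/mL·hr
F = (AUC_ev/D_ev)/(AUC_iv/D_iv) = (552.585/150)/(2360/150) = 3.6839/15.7333 = 0.2341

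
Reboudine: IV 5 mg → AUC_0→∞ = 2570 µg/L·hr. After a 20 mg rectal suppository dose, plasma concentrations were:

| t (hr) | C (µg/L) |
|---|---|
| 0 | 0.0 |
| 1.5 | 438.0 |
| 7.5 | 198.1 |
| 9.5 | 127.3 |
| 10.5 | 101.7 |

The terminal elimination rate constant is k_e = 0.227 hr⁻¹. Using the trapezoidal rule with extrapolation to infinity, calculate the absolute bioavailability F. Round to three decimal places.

F = 0.304

Trapezoidal AUC_0→10.5 (rectal suppository):
  [0→1.5]: (0.0+438.0)/2 × 1.5 = 328.5
  [1.5→7.5]: (438.0+198.1)/2 × 6 = 1908.3
  [7.5→9.5]: (198.1+127.3)/2 × 2 = 325.4
  [9.5→10.5]: (127.3+101.7)/2 × 1 = 114.5
  Sum = 2676.7 µg/L·hr
Tail: C_last/k_e = 101.7/0.227 = 448.018
AUC_0→∞ (rectal suppository) = 2676.7 + 448.018 = 3124.718 µg/L·hr
F = (AUC_ev/D_ev)/(AUC_iv/D_iv) = (3124.718/20)/(2570/5) = 156.2359/514 = 0.3040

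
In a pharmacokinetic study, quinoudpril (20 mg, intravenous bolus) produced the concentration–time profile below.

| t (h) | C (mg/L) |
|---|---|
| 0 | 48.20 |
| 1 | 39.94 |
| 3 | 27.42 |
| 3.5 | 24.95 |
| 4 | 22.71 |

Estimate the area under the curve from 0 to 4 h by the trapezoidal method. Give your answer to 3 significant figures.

AUC = 136 mg/L·h

Trapezoidal AUC_0→4:
  [0→1]: (48.20+39.94)/2 × 1 = 44.07
  [1→3]: (39.94+27.42)/2 × 2 = 67.36
  [3→3.5]: (27.42+24.95)/2 × 0.5 = 13.0925
  [3.5→4]: (24.95+22.71)/2 × 0.5 = 11.915
  Sum = 136.4375 mg/L·h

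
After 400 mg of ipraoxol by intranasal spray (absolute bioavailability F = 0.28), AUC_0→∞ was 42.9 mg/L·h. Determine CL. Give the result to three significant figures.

CL = 2.61 L/h

CL = F × Dose / AUC_0→∞
   = 0.28 × 400 / 42.9 = 2.61072 L/h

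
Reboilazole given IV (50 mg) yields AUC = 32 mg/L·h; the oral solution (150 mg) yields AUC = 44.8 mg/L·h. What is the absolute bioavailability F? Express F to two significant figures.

F = (AUC_ev / D_ev) / (AUC_iv / D_iv)
  = (44.8/150) / (32/50)
  = 0.298667 / 0.64 = 0.4667

F = 0.47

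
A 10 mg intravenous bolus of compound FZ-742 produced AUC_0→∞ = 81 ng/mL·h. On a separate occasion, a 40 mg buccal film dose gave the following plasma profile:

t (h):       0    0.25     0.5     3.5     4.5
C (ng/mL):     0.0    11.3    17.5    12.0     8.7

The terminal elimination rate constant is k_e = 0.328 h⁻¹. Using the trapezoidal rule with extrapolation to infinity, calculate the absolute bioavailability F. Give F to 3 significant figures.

F = 0.266

Trapezoidal AUC_0→4.5 (buccal film):
  [0→0.25]: (0.0+11.3)/2 × 0.25 = 1.4125
  [0.25→0.5]: (11.3+17.5)/2 × 0.25 = 3.6
  [0.5→3.5]: (17.5+12.0)/2 × 3 = 44.25
  [3.5→4.5]: (12.0+8.7)/2 × 1 = 10.35
  Sum = 59.6125 ng/mL·h
Tail: C_last/k_e = 8.7/0.328 = 26.524
AUC_0→∞ (buccal film) = 59.6125 + 26.524 = 86.1365 ng/mL·h
F = (AUC_ev/D_ev)/(AUC_iv/D_iv) = (86.1365/40)/(81/10) = 2.1534125/8.1 = 0.2659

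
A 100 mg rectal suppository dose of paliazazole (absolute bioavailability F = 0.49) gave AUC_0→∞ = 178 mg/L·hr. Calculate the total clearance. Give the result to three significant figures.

CL = F × Dose / AUC_0→∞
   = 0.49 × 100 / 178 = 0.275281 L/hr

CL = 0.275 L/hr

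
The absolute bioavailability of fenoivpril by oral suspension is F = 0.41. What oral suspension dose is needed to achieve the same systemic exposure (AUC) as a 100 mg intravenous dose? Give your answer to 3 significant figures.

For equal systemic exposure: F × D_ev = D_iv
D_ev = D_iv / F = 100 / 0.41 = 243.902 mg

D_oral = 244 mg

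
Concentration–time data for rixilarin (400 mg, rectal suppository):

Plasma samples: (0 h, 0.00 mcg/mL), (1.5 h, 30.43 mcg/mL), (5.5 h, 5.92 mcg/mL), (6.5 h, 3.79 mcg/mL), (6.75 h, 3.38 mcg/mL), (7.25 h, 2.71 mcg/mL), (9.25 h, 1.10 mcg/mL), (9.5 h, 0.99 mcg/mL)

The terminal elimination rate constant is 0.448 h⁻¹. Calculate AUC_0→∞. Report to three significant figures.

AUC = 109 mcg/mL·h

Trapezoidal AUC_0→9.5:
  [0→1.5]: (0.00+30.43)/2 × 1.5 = 22.8225
  [1.5→5.5]: (30.43+5.92)/2 × 4 = 72.7
  [5.5→6.5]: (5.92+3.79)/2 × 1 = 4.855
  [6.5→6.75]: (3.79+3.38)/2 × 0.25 = 0.89625
  [6.75→7.25]: (3.38+2.71)/2 × 0.5 = 1.5225
  [7.25→9.25]: (2.71+1.10)/2 × 2 = 3.81
  [9.25→9.5]: (1.10+0.99)/2 × 0.25 = 0.26125
  Sum = 106.8675 mcg/mL·h
Extrapolated tail: C_last / k_e = 0.99 / 0.448 = 2.210
AUC_0→∞ = 106.8675 + 2.210 = 109.0775 mcg/mL·h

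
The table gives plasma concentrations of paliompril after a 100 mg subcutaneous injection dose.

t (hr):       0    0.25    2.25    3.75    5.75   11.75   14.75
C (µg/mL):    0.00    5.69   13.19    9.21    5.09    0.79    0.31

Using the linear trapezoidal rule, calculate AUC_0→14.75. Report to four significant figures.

AUC = 69.98 µg/mL·hr

Trapezoidal AUC_0→14.75:
  [0→0.25]: (0.00+5.69)/2 × 0.25 = 0.71125
  [0.25→2.25]: (5.69+13.19)/2 × 2 = 18.88
  [2.25→3.75]: (13.19+9.21)/2 × 1.5 = 16.8
  [3.75→5.75]: (9.21+5.09)/2 × 2 = 14.3
  [5.75→11.75]: (5.09+0.79)/2 × 6 = 17.64
  [11.75→14.75]: (0.79+0.31)/2 × 3 = 1.65
  Sum = 69.98125 µg/mL·hr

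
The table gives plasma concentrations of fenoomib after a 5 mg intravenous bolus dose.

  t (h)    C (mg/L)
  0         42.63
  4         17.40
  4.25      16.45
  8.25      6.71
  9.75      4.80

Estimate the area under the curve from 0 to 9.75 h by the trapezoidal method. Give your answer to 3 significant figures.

Trapezoidal AUC_0→9.75:
  [0→4]: (42.63+17.40)/2 × 4 = 120.06
  [4→4.25]: (17.40+16.45)/2 × 0.25 = 4.23125
  [4.25→8.25]: (16.45+6.71)/2 × 4 = 46.32
  [8.25→9.75]: (6.71+4.80)/2 × 1.5 = 8.6325
  Sum = 179.24375 mg/L·h

AUC = 179 mg/L·h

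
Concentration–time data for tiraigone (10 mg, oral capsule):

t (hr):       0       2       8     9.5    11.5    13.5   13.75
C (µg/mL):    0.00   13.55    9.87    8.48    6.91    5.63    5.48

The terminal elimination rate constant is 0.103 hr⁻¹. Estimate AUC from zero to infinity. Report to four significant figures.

Trapezoidal AUC_0→13.75:
  [0→2]: (0.00+13.55)/2 × 2 = 13.55
  [2→8]: (13.55+9.87)/2 × 6 = 70.26
  [8→9.5]: (9.87+8.48)/2 × 1.5 = 13.7625
  [9.5→11.5]: (8.48+6.91)/2 × 2 = 15.39
  [11.5→13.5]: (6.91+5.63)/2 × 2 = 12.54
  [13.5→13.75]: (5.63+5.48)/2 × 0.25 = 1.38875
  Sum = 126.89125 µg/mL·hr
Extrapolated tail: C_last / k_e = 5.48 / 0.103 = 53.204
AUC_0→∞ = 126.89125 + 53.204 = 180.09525 µg/mL·hr

AUC = 180.1 µg/mL·hr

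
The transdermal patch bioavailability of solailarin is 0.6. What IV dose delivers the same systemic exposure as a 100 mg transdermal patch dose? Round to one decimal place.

Systemic exposure from an extravascular dose = F × D_ev, so the equivalent IV dose is F × D_ev.
D_iv = F × D_ev = 0.6 × 100 = 60 mg

D_iv = 60.0 mg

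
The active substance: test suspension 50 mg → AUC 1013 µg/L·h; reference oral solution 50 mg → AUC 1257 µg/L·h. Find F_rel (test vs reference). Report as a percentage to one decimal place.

F_rel = 80.6%

F_rel = (AUC_test/D_test) / (AUC_ref/D_ref)
      = (1013/50) / (1257/50)
      = 20.26 / 25.14 = 0.8059 = 80.59%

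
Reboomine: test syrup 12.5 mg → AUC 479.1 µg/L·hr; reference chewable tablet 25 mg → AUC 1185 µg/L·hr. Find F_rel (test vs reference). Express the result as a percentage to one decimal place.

F_rel = 80.9%

F_rel = (AUC_test/D_test) / (AUC_ref/D_ref)
      = (479.1/12.5) / (1185/25)
      = 38.328 / 47.4 = 0.8086 = 80.86%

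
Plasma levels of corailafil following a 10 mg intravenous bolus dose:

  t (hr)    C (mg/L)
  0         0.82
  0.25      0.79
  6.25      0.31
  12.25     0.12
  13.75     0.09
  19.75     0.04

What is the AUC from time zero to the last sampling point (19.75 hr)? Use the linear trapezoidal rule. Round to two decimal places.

AUC = 5.34 mg/L·hr

Trapezoidal AUC_0→19.75:
  [0→0.25]: (0.82+0.79)/2 × 0.25 = 0.20125
  [0.25→6.25]: (0.79+0.31)/2 × 6 = 3.3
  [6.25→12.25]: (0.31+0.12)/2 × 6 = 1.29
  [12.25→13.75]: (0.12+0.09)/2 × 1.5 = 0.1575
  [13.75→19.75]: (0.09+0.04)/2 × 6 = 0.39
  Sum = 5.33875 mg/L·hr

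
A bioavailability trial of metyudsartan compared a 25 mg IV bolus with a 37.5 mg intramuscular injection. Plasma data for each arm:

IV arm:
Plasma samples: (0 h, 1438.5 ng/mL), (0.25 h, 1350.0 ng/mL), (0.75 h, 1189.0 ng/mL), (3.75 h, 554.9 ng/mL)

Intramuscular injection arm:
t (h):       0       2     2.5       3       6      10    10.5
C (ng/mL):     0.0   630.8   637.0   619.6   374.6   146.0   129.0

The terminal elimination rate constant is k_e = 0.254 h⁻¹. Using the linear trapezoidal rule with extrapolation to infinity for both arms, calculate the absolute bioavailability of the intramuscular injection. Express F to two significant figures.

F = 0.50

Trapezoidal AUC_0→3.75 (IV):
  [0→0.25]: (1438.5+1350.0)/2 × 0.25 = 348.5625
  [0.25→0.75]: (1350.0+1189.0)/2 × 0.5 = 634.75
  [0.75→3.75]: (1189.0+554.9)/2 × 3 = 2615.85
  Sum = 3599.1625 ng/mL·h
IV tail: 554.9/0.254 = 2184.646; AUC_iv,0→∞ = 3599.1625 + 2184.646 = 5783.8085 ng/mL·h
Trapezoidal AUC_0→10.5 (intramuscular injection):
  [0→2]: (0.0+630.8)/2 × 2 = 630.8
  [2→2.5]: (630.8+637.0)/2 × 0.5 = 316.95
  [2.5→3]: (637.0+619.6)/2 × 0.5 = 314.15
  [3→6]: (619.6+374.6)/2 × 3 = 1491.3
  [6→10]: (374.6+146.0)/2 × 4 = 1041.2
  [10→10.5]: (146.0+129.0)/2 × 0.5 = 68.75
  Sum = 3863.15 ng/mL·h
intramuscular injection tail: 129.0/0.254 = 507.874; AUC_ev,0→∞ = 3863.15 + 507.874 = 4371.024 ng/mL·h
F = (AUC_ev/D_ev)/(AUC_iv/D_iv) = (4371.024/37.5)/(5783.8085/25) = 116.56064/231.35234 = 0.5038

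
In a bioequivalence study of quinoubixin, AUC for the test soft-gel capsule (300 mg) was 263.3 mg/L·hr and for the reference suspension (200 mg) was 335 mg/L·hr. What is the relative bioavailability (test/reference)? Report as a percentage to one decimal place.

F_rel = (AUC_test/D_test) / (AUC_ref/D_ref)
      = (263.3/300) / (335/200)
      = 0.877667 / 1.675 = 0.5240 = 52.40%

F_rel = 52.4%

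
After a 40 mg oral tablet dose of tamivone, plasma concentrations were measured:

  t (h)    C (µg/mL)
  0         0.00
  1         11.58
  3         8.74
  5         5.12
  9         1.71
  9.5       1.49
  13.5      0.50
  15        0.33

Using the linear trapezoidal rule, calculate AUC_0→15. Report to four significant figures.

Trapezoidal AUC_0→15:
  [0→1]: (0.00+11.58)/2 × 1 = 5.79
  [1→3]: (11.58+8.74)/2 × 2 = 20.32
  [3→5]: (8.74+5.12)/2 × 2 = 13.86
  [5→9]: (5.12+1.71)/2 × 4 = 13.66
  [9→9.5]: (1.71+1.49)/2 × 0.5 = 0.8
  [9.5→13.5]: (1.49+0.50)/2 × 4 = 3.98
  [13.5→15]: (0.50+0.33)/2 × 1.5 = 0.6225
  Sum = 59.0325 µg/mL·h

AUC = 59.03 µg/mL·h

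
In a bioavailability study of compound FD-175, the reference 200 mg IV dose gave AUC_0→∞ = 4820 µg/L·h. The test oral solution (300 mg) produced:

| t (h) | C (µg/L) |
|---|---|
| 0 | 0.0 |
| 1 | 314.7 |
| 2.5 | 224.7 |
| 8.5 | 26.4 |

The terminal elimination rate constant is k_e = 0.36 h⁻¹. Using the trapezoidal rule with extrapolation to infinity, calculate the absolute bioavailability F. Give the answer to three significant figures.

F = 0.192

Trapezoidal AUC_0→8.5 (oral solution):
  [0→1]: (0.0+314.7)/2 × 1 = 157.35
  [1→2.5]: (314.7+224.7)/2 × 1.5 = 404.55
  [2.5→8.5]: (224.7+26.4)/2 × 6 = 753.3
  Sum = 1315.2 µg/L·h
Tail: C_last/k_e = 26.4/0.36 = 73.333
AUC_0→∞ (oral solution) = 1315.2 + 73.333 = 1388.533 µg/L·h
F = (AUC_ev/D_ev)/(AUC_iv/D_iv) = (1388.533/300)/(4820/200) = 4.62844/24.1 = 0.1921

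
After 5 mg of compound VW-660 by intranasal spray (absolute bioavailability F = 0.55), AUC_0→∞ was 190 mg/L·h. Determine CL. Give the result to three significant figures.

CL = 0.0145 L/h

CL = F × Dose / AUC_0→∞
   = 0.55 × 5 / 190 = 0.0144737 L/h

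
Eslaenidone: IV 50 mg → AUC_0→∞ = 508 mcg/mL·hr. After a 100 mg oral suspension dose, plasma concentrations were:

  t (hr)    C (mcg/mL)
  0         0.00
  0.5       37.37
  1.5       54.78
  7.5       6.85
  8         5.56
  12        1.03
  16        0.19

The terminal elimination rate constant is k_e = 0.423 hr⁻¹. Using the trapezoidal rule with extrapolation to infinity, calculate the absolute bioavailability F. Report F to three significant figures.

F = 0.255

Trapezoidal AUC_0→16 (oral suspension):
  [0→0.5]: (0.00+37.37)/2 × 0.5 = 9.3425
  [0.5→1.5]: (37.37+54.78)/2 × 1 = 46.075
  [1.5→7.5]: (54.78+6.85)/2 × 6 = 184.89
  [7.5→8]: (6.85+5.56)/2 × 0.5 = 3.1025
  [8→12]: (5.56+1.03)/2 × 4 = 13.18
  [12→16]: (1.03+0.19)/2 × 4 = 2.44
  Sum = 259.03 mcg/mL·hr
Tail: C_last/k_e = 0.19/0.423 = 0.449
AUC_0→∞ (oral suspension) = 259.03 + 0.449 = 259.479 mcg/mL·hr
F = (AUC_ev/D_ev)/(AUC_iv/D_iv) = (259.479/100)/(508/50) = 2.59479/10.16 = 0.2554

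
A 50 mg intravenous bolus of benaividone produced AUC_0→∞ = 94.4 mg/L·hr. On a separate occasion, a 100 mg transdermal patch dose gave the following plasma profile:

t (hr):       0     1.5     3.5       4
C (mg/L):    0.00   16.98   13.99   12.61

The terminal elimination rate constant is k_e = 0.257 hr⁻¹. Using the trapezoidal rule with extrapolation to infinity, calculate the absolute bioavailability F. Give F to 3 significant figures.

Trapezoidal AUC_0→4 (transdermal patch):
  [0→1.5]: (0.00+16.98)/2 × 1.5 = 12.735
  [1.5→3.5]: (16.98+13.99)/2 × 2 = 30.97
  [3.5→4]: (13.99+12.61)/2 × 0.5 = 6.65
  Sum = 50.355 mg/L·hr
Tail: C_last/k_e = 12.61/0.257 = 49.066
AUC_0→∞ (transdermal patch) = 50.355 + 49.066 = 99.421 mg/L·hr
F = (AUC_ev/D_ev)/(AUC_iv/D_iv) = (99.421/100)/(94.4/50) = 0.99421/1.888 = 0.5266

F = 0.527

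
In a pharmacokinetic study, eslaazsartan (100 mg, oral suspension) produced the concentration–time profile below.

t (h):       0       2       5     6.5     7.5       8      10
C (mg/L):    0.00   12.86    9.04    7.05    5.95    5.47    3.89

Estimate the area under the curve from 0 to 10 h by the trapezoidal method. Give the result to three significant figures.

Trapezoidal AUC_0→10:
  [0→2]: (0.00+12.86)/2 × 2 = 12.86
  [2→5]: (12.86+9.04)/2 × 3 = 32.85
  [5→6.5]: (9.04+7.05)/2 × 1.5 = 12.0675
  [6.5→7.5]: (7.05+5.95)/2 × 1 = 6.5
  [7.5→8]: (5.95+5.47)/2 × 0.5 = 2.855
  [8→10]: (5.47+3.89)/2 × 2 = 9.36
  Sum = 76.4925 mg/L·h

AUC = 76.5 mg/L·h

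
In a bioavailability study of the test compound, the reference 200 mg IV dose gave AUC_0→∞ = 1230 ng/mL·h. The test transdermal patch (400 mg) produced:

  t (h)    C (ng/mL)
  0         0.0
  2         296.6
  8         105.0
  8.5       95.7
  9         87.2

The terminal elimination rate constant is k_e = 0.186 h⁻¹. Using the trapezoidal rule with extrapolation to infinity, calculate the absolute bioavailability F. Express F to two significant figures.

Trapezoidal AUC_0→9 (transdermal patch):
  [0→2]: (0.0+296.6)/2 × 2 = 296.6
  [2→8]: (296.6+105.0)/2 × 6 = 1204.8
  [8→8.5]: (105.0+95.7)/2 × 0.5 = 50.175
  [8.5→9]: (95.7+87.2)/2 × 0.5 = 45.725
  Sum = 1597.3 ng/mL·h
Tail: C_last/k_e = 87.2/0.186 = 468.817
AUC_0→∞ (transdermal patch) = 1597.3 + 468.817 = 2066.117 ng/mL·h
F = (AUC_ev/D_ev)/(AUC_iv/D_iv) = (2066.117/400)/(1230/200) = 5.1652925/6.15 = 0.8399

F = 0.84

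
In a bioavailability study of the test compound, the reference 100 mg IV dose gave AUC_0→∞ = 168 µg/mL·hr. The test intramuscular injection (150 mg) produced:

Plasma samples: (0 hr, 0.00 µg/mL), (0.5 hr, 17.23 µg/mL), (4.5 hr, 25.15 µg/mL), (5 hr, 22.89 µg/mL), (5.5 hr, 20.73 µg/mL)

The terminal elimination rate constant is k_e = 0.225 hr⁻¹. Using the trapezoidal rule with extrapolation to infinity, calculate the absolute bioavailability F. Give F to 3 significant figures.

Trapezoidal AUC_0→5.5 (intramuscular injection):
  [0→0.5]: (0.00+17.23)/2 × 0.5 = 4.3075
  [0.5→4.5]: (17.23+25.15)/2 × 4 = 84.76
  [4.5→5]: (25.15+22.89)/2 × 0.5 = 12.01
  [5→5.5]: (22.89+20.73)/2 × 0.5 = 10.905
  Sum = 111.9825 µg/mL·hr
Tail: C_last/k_e = 20.73/0.225 = 92.133
AUC_0→∞ (intramuscular injection) = 111.9825 + 92.133 = 204.1155 µg/mL·hr
F = (AUC_ev/D_ev)/(AUC_iv/D_iv) = (204.1155/150)/(168/100) = 1.36077/1.68 = 0.8100

F = 0.810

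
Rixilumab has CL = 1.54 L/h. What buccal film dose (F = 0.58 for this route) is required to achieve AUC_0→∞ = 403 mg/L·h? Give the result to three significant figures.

Dose = 1070 mg

Dose = CL × AUC_0→∞ / F
     = 1.54 × 403 / 0.58 = 1070.03 mg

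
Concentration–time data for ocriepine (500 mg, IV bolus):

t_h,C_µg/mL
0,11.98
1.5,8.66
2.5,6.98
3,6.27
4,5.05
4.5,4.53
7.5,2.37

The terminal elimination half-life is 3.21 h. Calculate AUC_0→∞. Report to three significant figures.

Trapezoidal AUC_0→7.5:
  [0→1.5]: (11.98+8.66)/2 × 1.5 = 15.48
  [1.5→2.5]: (8.66+6.98)/2 × 1 = 7.82
  [2.5→3]: (6.98+6.27)/2 × 0.5 = 3.3125
  [3→4]: (6.27+5.05)/2 × 1 = 5.66
  [4→4.5]: (5.05+4.53)/2 × 0.5 = 2.395
  [4.5→7.5]: (4.53+2.37)/2 × 3 = 10.35
  Sum = 45.0175 µg/mL·h
k_e = ln2 / t½ = 0.693147 / 3.21 = 0.2159 h^-1
Extrapolated tail: C_last / k_e = 2.37 / 0.2159 = 10.977
AUC_0→∞ = 45.0175 + 10.977 = 55.9945 µg/mL·h

AUC = 56.0 µg/mL·h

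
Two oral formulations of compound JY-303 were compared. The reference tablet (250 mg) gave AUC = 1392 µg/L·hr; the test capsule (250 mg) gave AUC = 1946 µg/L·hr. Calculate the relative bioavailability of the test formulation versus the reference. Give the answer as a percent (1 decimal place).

F_rel = 139.8%

F_rel = (AUC_test/D_test) / (AUC_ref/D_ref)
      = (1946/250) / (1392/250)
      = 7.784 / 5.568 = 1.3980 = 139.80%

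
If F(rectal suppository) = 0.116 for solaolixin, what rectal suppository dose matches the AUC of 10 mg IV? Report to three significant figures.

D_rectal = 86.2 mg

For equal systemic exposure: F × D_ev = D_iv
D_ev = D_iv / F = 10 / 0.116 = 86.2069 mg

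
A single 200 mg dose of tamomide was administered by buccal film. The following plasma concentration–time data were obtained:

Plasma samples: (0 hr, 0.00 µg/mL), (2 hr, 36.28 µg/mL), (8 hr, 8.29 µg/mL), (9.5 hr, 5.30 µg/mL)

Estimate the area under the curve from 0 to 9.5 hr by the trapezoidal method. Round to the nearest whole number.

Trapezoidal AUC_0→9.5:
  [0→2]: (0.00+36.28)/2 × 2 = 36.28
  [2→8]: (36.28+8.29)/2 × 6 = 133.71
  [8→9.5]: (8.29+5.30)/2 × 1.5 = 10.1925
  Sum = 180.1825 µg/mL·hr

AUC = 180 µg/mL·hr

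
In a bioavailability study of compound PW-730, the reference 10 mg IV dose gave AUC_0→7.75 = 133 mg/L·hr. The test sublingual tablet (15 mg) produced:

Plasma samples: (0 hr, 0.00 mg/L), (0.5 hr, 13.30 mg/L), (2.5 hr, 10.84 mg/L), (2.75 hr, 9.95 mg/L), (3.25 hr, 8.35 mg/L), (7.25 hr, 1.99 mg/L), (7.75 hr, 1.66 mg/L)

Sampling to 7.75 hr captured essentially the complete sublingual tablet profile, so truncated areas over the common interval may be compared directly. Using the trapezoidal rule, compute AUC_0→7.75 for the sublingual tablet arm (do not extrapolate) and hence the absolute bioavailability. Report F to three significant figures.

F = 0.282

Trapezoidal AUC_0→7.75 (sublingual tablet):
  [0→0.5]: (0.00+13.30)/2 × 0.5 = 3.325
  [0.5→2.5]: (13.30+10.84)/2 × 2 = 24.14
  [2.5→2.75]: (10.84+9.95)/2 × 0.25 = 2.59875
  [2.75→3.25]: (9.95+8.35)/2 × 0.5 = 4.575
  [3.25→7.25]: (8.35+1.99)/2 × 4 = 20.68
  [7.25→7.75]: (1.99+1.66)/2 × 0.5 = 0.9125
  Sum = 56.23125 mg/L·hr
F = (AUC_ev/D_ev)/(AUC_iv/D_iv) = (56.23125/15)/(133/10) = 3.74875/13.3 = 0.2819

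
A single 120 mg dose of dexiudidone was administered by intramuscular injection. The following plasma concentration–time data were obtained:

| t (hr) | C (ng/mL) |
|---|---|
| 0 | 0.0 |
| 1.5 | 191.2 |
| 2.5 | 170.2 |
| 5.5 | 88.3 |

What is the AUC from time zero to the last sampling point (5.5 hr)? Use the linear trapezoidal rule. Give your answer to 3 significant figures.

AUC = 712 ng/mL·hr

Trapezoidal AUC_0→5.5:
  [0→1.5]: (0.0+191.2)/2 × 1.5 = 143.4
  [1.5→2.5]: (191.2+170.2)/2 × 1 = 180.7
  [2.5→5.5]: (170.2+88.3)/2 × 3 = 387.75
  Sum = 711.85 ng/mL·hr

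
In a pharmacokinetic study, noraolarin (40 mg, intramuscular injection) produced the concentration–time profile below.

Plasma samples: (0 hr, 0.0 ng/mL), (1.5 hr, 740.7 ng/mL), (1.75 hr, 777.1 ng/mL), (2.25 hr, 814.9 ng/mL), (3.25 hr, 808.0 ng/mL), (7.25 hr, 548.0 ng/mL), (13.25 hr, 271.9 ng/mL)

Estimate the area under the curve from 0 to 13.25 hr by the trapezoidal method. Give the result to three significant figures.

Trapezoidal AUC_0→13.25:
  [0→1.5]: (0.0+740.7)/2 × 1.5 = 555.525
  [1.5→1.75]: (740.7+777.1)/2 × 0.25 = 189.725
  [1.75→2.25]: (777.1+814.9)/2 × 0.5 = 398.0
  [2.25→3.25]: (814.9+808.0)/2 × 1 = 811.45
  [3.25→7.25]: (808.0+548.0)/2 × 4 = 2712.0
  [7.25→13.25]: (548.0+271.9)/2 × 6 = 2459.7
  Sum = 7126.4 ng/mL·hr

AUC = 7130 ng/mL·hr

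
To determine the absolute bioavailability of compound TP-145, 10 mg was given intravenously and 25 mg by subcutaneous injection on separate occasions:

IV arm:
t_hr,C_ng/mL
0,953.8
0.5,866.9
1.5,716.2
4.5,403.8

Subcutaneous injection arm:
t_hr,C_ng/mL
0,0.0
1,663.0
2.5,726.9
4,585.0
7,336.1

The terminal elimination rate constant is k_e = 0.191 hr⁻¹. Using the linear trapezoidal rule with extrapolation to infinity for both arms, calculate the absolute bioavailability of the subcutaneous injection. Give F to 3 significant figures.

F = 0.436

Trapezoidal AUC_0→4.5 (IV):
  [0→0.5]: (953.8+866.9)/2 × 0.5 = 455.175
  [0.5→1.5]: (866.9+716.2)/2 × 1 = 791.55
  [1.5→4.5]: (716.2+403.8)/2 × 3 = 1680.0
  Sum = 2926.725 ng/mL·hr
IV tail: 403.8/0.191 = 2114.136; AUC_iv,0→∞ = 2926.725 + 2114.136 = 5040.861 ng/mL·hr
Trapezoidal AUC_0→7 (subcutaneous injection):
  [0→1]: (0.0+663.0)/2 × 1 = 331.5
  [1→2.5]: (663.0+726.9)/2 × 1.5 = 1042.425
  [2.5→4]: (726.9+585.0)/2 × 1.5 = 983.925
  [4→7]: (585.0+336.1)/2 × 3 = 1381.65
  Sum = 3739.5 ng/mL·hr
subcutaneous injection tail: 336.1/0.191 = 1759.686; AUC_ev,0→∞ = 3739.5 + 1759.686 = 5499.186 ng/mL·hr
F = (AUC_ev/D_ev)/(AUC_iv/D_iv) = (5499.186/25)/(5040.861/10) = 219.96744/504.0861 = 0.4364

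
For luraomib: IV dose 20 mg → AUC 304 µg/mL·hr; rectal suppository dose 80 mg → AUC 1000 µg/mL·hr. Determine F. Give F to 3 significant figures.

F = (AUC_ev / D_ev) / (AUC_iv / D_iv)
  = (1000/80) / (304/20)
  = 12.5 / 15.2 = 0.8224

F = 0.822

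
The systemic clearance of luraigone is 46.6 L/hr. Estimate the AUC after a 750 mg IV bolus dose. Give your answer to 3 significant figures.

AUC_0→∞ = Dose_iv / CL
        = 750 / 46.6 = 16.0944 mg/L·hr

AUC = 16.1 mg/L·hr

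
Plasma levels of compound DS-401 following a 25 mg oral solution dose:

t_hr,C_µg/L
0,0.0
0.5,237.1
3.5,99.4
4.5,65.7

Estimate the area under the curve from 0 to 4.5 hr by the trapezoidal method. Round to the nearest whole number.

AUC = 647 µg/L·hr

Trapezoidal AUC_0→4.5:
  [0→0.5]: (0.0+237.1)/2 × 0.5 = 59.275
  [0.5→3.5]: (237.1+99.4)/2 × 3 = 504.75
  [3.5→4.5]: (99.4+65.7)/2 × 1 = 82.55
  Sum = 646.575 µg/L·hr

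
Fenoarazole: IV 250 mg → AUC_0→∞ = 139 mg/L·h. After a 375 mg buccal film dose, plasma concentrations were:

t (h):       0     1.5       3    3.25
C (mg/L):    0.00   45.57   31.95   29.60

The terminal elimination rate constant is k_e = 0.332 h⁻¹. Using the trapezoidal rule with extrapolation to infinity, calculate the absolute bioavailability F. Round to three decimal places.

F = 0.907

Trapezoidal AUC_0→3.25 (buccal film):
  [0→1.5]: (0.00+45.57)/2 × 1.5 = 34.1775
  [1.5→3]: (45.57+31.95)/2 × 1.5 = 58.14
  [3→3.25]: (31.95+29.60)/2 × 0.25 = 7.69375
  Sum = 100.01125 mg/L·h
Tail: C_last/k_e = 29.60/0.332 = 89.157
AUC_0→∞ (buccal film) = 100.01125 + 89.157 = 189.16825 mg/L·h
F = (AUC_ev/D_ev)/(AUC_iv/D_iv) = (189.16825/375)/(139/250) = 0.504449/0.556 = 0.9073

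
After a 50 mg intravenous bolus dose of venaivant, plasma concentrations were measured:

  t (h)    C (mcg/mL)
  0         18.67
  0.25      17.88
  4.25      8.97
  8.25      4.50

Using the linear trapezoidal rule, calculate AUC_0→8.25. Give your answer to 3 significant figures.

Trapezoidal AUC_0→8.25:
  [0→0.25]: (18.67+17.88)/2 × 0.25 = 4.56875
  [0.25→4.25]: (17.88+8.97)/2 × 4 = 53.7
  [4.25→8.25]: (8.97+4.50)/2 × 4 = 26.94
  Sum = 85.20875 mcg/mL·h

AUC = 85.2 mcg/mL·h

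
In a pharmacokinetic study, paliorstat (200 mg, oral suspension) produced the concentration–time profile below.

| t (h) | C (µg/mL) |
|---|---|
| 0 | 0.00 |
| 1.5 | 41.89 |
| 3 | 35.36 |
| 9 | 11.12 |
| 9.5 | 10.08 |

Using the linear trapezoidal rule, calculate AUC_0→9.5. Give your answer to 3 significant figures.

AUC = 234 µg/mL·h

Trapezoidal AUC_0→9.5:
  [0→1.5]: (0.00+41.89)/2 × 1.5 = 31.4175
  [1.5→3]: (41.89+35.36)/2 × 1.5 = 57.9375
  [3→9]: (35.36+11.12)/2 × 6 = 139.44
  [9→9.5]: (11.12+10.08)/2 × 0.5 = 5.3
  Sum = 234.095 µg/mL·h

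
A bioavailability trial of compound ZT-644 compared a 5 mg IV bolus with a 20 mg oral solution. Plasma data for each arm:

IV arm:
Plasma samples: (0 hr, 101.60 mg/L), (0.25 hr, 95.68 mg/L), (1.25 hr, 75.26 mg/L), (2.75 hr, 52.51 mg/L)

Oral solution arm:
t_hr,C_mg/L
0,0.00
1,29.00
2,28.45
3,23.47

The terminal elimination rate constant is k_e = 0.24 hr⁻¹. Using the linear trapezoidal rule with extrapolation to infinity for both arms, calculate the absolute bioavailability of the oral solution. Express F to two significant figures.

F = 0.098

Trapezoidal AUC_0→2.75 (IV):
  [0→0.25]: (101.60+95.68)/2 × 0.25 = 24.66
  [0.25→1.25]: (95.68+75.26)/2 × 1 = 85.47
  [1.25→2.75]: (75.26+52.51)/2 × 1.5 = 95.8275
  Sum = 205.9575 mg/L·hr
IV tail: 52.51/0.24 = 218.792; AUC_iv,0→∞ = 205.9575 + 218.792 = 424.7495 mg/L·hr
Trapezoidal AUC_0→3 (oral solution):
  [0→1]: (0.00+29.00)/2 × 1 = 14.5
  [1→2]: (29.00+28.45)/2 × 1 = 28.725
  [2→3]: (28.45+23.47)/2 × 1 = 25.96
  Sum = 69.185 mg/L·hr
oral solution tail: 23.47/0.24 = 97.792; AUC_ev,0→∞ = 69.185 + 97.792 = 166.977 mg/L·hr
F = (AUC_ev/D_ev)/(AUC_iv/D_iv) = (166.977/20)/(424.7495/5) = 8.34885/84.9499 = 0.0983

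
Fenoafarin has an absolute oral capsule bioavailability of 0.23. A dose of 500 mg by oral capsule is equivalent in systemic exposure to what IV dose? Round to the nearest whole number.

Systemic exposure from an extravascular dose = F × D_ev, so the equivalent IV dose is F × D_ev.
D_iv = F × D_ev = 0.23 × 500 = 115 mg

D_iv = 115 mg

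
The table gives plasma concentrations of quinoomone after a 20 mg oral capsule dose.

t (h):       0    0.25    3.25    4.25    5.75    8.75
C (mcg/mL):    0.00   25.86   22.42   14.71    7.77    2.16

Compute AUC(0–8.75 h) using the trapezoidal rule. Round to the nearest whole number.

AUC = 126 mcg/mL·h

Trapezoidal AUC_0→8.75:
  [0→0.25]: (0.00+25.86)/2 × 0.25 = 3.2325
  [0.25→3.25]: (25.86+22.42)/2 × 3 = 72.42
  [3.25→4.25]: (22.42+14.71)/2 × 1 = 18.565
  [4.25→5.75]: (14.71+7.77)/2 × 1.5 = 16.86
  [5.75→8.75]: (7.77+2.16)/2 × 3 = 14.895
  Sum = 125.9725 mcg/mL·h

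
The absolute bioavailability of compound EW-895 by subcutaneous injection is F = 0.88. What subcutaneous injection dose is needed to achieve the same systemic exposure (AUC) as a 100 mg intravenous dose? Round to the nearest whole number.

For equal systemic exposure: F × D_ev = D_iv
D_ev = D_iv / F = 100 / 0.88 = 113.636 mg

D_subcutaneous = 114 mg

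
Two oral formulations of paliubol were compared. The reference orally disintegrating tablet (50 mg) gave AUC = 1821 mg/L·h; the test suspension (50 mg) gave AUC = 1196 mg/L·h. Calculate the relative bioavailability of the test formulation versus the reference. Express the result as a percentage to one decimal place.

F_rel = 65.7%

F_rel = (AUC_test/D_test) / (AUC_ref/D_ref)
      = (1196/50) / (1821/50)
      = 23.92 / 36.42 = 0.6568 = 65.68%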